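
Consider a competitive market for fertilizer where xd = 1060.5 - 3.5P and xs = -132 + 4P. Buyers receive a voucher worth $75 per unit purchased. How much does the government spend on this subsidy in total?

Pre-subsidy: 1060.5 - 3.5P = -132 + 4P gives P* = 159, x* = 504.
With the rebate, buyers effectively pay Pb = Ps − 75, where Ps is the price sellers receive.
Demand in terms of Ps becomes xd = 1060.5 − 3.5(Ps − 75) = 1323 - 3.5Ps. Setting this equal to supply: 1323 - 3.5Ps = -132 + 4Ps, so Ps = 194.
Buyers pay Pb = 194 − 75 = 119; x' = -132 + 4·194 = 644.
Government outlay = subsidy × quantity = 75 × 644 = 48300.

Government cost = $48300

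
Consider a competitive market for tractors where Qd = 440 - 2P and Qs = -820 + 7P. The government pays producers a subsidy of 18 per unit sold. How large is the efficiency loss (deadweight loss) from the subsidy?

Pre-subsidy: 440 - 2P = -820 + 7P gives P* = 140, Q* = 160.
With the subsidy, sellers receive Ps = Pb + 18 for each unit, where Pb is the price buyers pay.
Supply in terms of Pb becomes Qs = -820 + 7(Pb + 18) = -694 + 7Pb. Setting this equal to demand: 440 - 2Pb = -694 + 7Pb, so Pb = 126.
Sellers receive Ps = 126 + 18 = 144; Q' = 440 − 2·126 = 188.
The subsidy expands output by 188 − 160 = 28 past the efficient level; on those units the gap between marginal cost and willingness to pay runs from 0 up to 18.
DWL = ½ × 18 × 28 = 252.

Deadweight loss = 252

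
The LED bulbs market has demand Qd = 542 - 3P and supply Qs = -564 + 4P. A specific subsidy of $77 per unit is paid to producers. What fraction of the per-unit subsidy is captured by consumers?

Pre-subsidy: 542 - 3P = -564 + 4P gives P* = 158, Q* = 68.
With the subsidy, sellers receive Ps = Pb + 77 for each unit, where Pb is the price buyers pay.
Supply in terms of Pb becomes Qs = -564 + 4(Pb + 77) = -256 + 4Pb. Setting this equal to demand: 542 - 3Pb = -256 + 4Pb, so Pb = 114.
Sellers receive Ps = 114 + 77 = 191; Q' = 542 − 3·114 = 200.
Buyers' price falls by P* − Pb = 158 − 114 = 44; sellers' price rises by Ps − P* = 191 − 158 = 33.
So consumers capture 44/77 = 4/7 of each unit of subsidy.

Consumer share = 4/7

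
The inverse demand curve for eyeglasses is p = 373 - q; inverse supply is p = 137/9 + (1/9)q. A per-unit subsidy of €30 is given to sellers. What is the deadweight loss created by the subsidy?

Pre-subsidy: 373 - q = 137/9 + (1/9)q gives q* = 322 and p* = 51.
With the subsidy, sellers receive ps = pb + 30 for each unit, where pb is the price buyers pay.
On the curves, pb = 373 - q and ps = 137/9 + (1/9)q; the wedge ps − pb = 30 gives 137/9 + (1/9)q − (373 - q) = 30, so q' = 349.
Then pb = 373 − 1·349 = 24 and ps = 137/9 + (1/9)·349 = 54.
The subsidy expands output by 349 − 322 = 27 past the efficient level; on those units the gap between marginal cost and willingness to pay runs from 0 up to 30.
DWL = ½ × 30 × 27 = 405.

Deadweight loss = €405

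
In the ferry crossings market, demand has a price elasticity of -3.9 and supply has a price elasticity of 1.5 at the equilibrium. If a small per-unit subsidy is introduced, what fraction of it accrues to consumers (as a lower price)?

Consumer share = 5/18

For a small subsidy around the equilibrium, the benefit split depends on the relative slopes, which at a point are proportional to the elasticities.
Buyer share = εs/(εs + |εd|) = 1.5/(1.5 + 3.9) = 5/18; seller share = |εd|/(εs + |εd|) = 13/18.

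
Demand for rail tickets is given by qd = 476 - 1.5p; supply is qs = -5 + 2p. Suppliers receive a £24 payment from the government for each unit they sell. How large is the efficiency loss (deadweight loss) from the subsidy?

Pre-subsidy: 476 - 1.5p = -5 + 2p gives p* = 962/7, q* = 1889/7.
With the subsidy, sellers receive ps = pb + 24 for each unit, where pb is the price buyers pay.
Supply in terms of pb becomes qs = -5 + 2(pb + 24) = 43 + 2pb. Setting this equal to demand: 476 - 1.5pb = 43 + 2pb, so pb = 866/7.
Sellers receive ps = 866/7 + 24 = 1034/7; q' = 476 − 1.5·(866/7) = 2033/7.
The subsidy expands output by 2033/7 − 1889/7 = 144/7 past the efficient level; on those units the gap between marginal cost and willingness to pay runs from 0 up to 24.
DWL = ½ × 24 × 144/7 = 1728/7.

Deadweight loss = 1728/7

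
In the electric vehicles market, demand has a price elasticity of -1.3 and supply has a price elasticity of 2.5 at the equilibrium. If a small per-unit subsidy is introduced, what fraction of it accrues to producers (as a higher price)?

For a small subsidy around the equilibrium, the benefit split depends on the relative slopes, which at a point are proportional to the elasticities.
Buyer share = εs/(εs + |εd|) = 2.5/(2.5 + 1.3) = 25/38; seller share = |εd|/(εs + |εd|) = 13/38.
So producers capture 13/38 of the subsidy.

Producer share = 13/38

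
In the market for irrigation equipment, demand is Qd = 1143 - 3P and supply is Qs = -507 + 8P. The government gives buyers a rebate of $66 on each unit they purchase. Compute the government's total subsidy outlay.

Government cost = $55242

Pre-subsidy: 1143 - 3P = -507 + 8P gives P* = 150, Q* = 693.
With the rebate, buyers effectively pay Pb = Ps − 66, where Ps is the price sellers receive.
Demand in terms of Ps becomes Qd = 1143 − 3(Ps − 66) = 1341 - 3Ps. Setting this equal to supply: 1341 - 3Ps = -507 + 8Ps, so Ps = 168.
Buyers pay Pb = 168 − 66 = 102; Q' = -507 + 8·168 = 837.
Government outlay = subsidy × quantity = 66 × 837 = 55242.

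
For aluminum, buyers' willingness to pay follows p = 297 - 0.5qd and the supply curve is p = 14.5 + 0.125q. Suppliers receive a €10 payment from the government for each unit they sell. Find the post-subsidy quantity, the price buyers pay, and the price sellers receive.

Pre-subsidy: 297 - 0.5q = 14.5 + 0.125q gives q* = 452 and p* = 71.
With the subsidy, sellers receive ps = pb + 10 for each unit, where pb is the price buyers pay.
On the curves, pb = 297 - 0.5q and ps = 14.5 + 0.125q; the wedge ps − pb = 10 gives 14.5 + 0.125q − (297 - 0.5q) = 10, so q' = 468.
Then pb = 297 − 0.5·468 = 63 and ps = 14.5 + 0.125·468 = 73.

q' = 468; buyers pay €63; sellers receive €73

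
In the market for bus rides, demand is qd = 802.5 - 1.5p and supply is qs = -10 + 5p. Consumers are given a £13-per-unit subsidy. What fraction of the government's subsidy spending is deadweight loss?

Pre-subsidy: 802.5 - 1.5p = -10 + 5p gives p* = 125, q* = 615.
With the rebate, buyers effectively pay pb = ps − 13, where ps is the price sellers receive.
Demand in terms of ps becomes qd = 802.5 − 1.5(ps − 13) = 822 - 1.5ps. Setting this equal to supply: 822 - 1.5ps = -10 + 5ps, so ps = 128.
Buyers pay pb = 128 − 13 = 115; q' = -10 + 5·128 = 630.
ΔCS = ½(615 + 630)(125 − 115) = 6225; ΔPS = ½(615 + 630)(128 − 125) = 1867.5.
Government spending = 13 × 630 = 8190.
DWL = ½ × 13 × (630 − 615) = 97.5; fraction = 97.5 / 8190 = 1/84.

DWL / government spending = 1/84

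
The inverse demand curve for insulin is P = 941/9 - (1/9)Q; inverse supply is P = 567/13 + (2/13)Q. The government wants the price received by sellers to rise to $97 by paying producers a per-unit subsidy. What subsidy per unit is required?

At a seller price of 97, quantity supplied is -283.5 + 6.5·97 = 347.
Buyers absorb 347 only when they pay Pb = 941/9 − (1/9)·347 = 66.
s = Ps − Pb = 97 − 66 = 31.

Required subsidy s = $31 per unit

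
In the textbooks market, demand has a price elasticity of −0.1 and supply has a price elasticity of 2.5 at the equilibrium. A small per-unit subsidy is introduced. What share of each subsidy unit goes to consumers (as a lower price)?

For a small subsidy around the equilibrium, the benefit split depends on the relative slopes, which at a point are proportional to the elasticities.
Buyer share = εs/(εs + |εd|) = 2.5/(2.5 + 0.1) = 25/26; seller share = |εd|/(εs + |εd|) = 1/26.

Consumer share = 25/26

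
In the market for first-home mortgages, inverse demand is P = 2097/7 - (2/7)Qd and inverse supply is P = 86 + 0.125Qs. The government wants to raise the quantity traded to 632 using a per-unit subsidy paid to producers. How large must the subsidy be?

At Q = 632, from the demand curve buyers pay Pb = 2097/7 − (2/7)·632 = 119; from the supply curve sellers need Ps = 86 + 0.125·632 = 165.
The subsidy must fill the gap: s = Ps − Pb = 165 − 119 = 46.

Required subsidy s = 46 per unit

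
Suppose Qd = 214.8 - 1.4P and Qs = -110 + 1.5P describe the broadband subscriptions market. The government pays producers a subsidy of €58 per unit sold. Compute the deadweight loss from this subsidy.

Pre-subsidy: 214.8 - 1.4P = -110 + 1.5P gives P* = 112, Q* = 58.
With the subsidy, sellers receive Ps = Pb + 58 for each unit, where Pb is the price buyers pay.
Supply in terms of Pb becomes Qs = -110 + 1.5(Pb + 58) = -23 + 1.5Pb. Setting this equal to demand: 214.8 - 1.4Pb = -23 + 1.5Pb, so Pb = 82.
Sellers receive Ps = 82 + 58 = 140; Q' = 214.8 − 1.4·82 = 100.
The subsidy expands output by 100 − 58 = 42 past the efficient level; on those units the gap between marginal cost and willingness to pay runs from 0 up to 58.
DWL = ½ × 58 × 42 = 1218.

Deadweight loss = €1218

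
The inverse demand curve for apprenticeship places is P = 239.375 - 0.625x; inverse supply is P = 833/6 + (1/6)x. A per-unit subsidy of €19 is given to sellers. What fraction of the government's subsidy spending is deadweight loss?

Pre-subsidy: 239.375 - 0.625x = 833/6 + (1/6)x gives x* = 127 and P* = 160.
With the subsidy, sellers receive Ps = Pb + 19 for each unit, where Pb is the price buyers pay.
On the curves, Pb = 239.375 - 0.625x and Ps = 833/6 + (1/6)x; the wedge Ps − Pb = 19 gives 833/6 + (1/6)x − (239.375 - 0.625x) = 19, so x' = 151.
Then Pb = 239.375 − 0.625·151 = 145 and Ps = 833/6 + (1/6)·151 = 164.
ΔCS = ½(127 + 151)(160 − 145) = 2085; ΔPS = ½(127 + 151)(164 − 160) = 556.
Government spending = 19 × 151 = 2869.
DWL = ½ × 19 × (151 − 127) = 228; fraction = 228 / 2869 = 12/151.

DWL / government spending = 12/151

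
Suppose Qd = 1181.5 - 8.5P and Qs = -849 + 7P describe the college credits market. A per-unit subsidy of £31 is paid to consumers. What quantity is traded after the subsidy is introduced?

Q' = 187

Pre-subsidy: 1181.5 - 8.5P = -849 + 7P gives P* = 131, Q* = 68.
With the rebate, buyers effectively pay Pb = Ps − 31, where Ps is the price sellers receive.
Demand in terms of Ps becomes Qd = 1181.5 − 8.5(Ps − 31) = 1445 - 8.5Ps. Setting this equal to supply: 1445 - 8.5Ps = -849 + 7Ps, so Ps = 148.
Buyers pay Pb = 148 − 31 = 117; Q' = -849 + 7·148 = 187.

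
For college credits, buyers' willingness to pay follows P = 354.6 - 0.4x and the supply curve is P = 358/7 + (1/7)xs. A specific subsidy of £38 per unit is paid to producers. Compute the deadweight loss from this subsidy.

Deadweight loss = £1330

Pre-subsidy: 354.6 - 0.4x = 358/7 + (1/7)x gives x* = 559 and P* = 131.
With the subsidy, sellers receive Ps = Pb + 38 for each unit, where Pb is the price buyers pay.
On the curves, Pb = 354.6 - 0.4x and Ps = 358/7 + (1/7)x; the wedge Ps − Pb = 38 gives 358/7 + (1/7)x − (354.6 - 0.4x) = 38, so x' = 629.
Then Pb = 354.6 − 0.4·629 = 103 and Ps = 358/7 + (1/7)·629 = 141.
The subsidy expands output by 629 − 559 = 70 past the efficient level; on those units the gap between marginal cost and willingness to pay runs from 0 up to 38.
DWL = ½ × 38 × 70 = 1330.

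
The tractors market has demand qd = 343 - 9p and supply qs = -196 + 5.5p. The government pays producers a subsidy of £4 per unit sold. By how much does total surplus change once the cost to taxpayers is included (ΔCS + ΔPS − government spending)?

Pre-subsidy: 343 - 9p = -196 + 5.5p gives p* = 1078/29, q* = 245/29.
With the subsidy, sellers receive ps = pb + 4 for each unit, where pb is the price buyers pay.
Supply in terms of pb becomes qs = -196 + 5.5(pb + 4) = -174 + 5.5pb. Setting this equal to demand: 343 - 9pb = -174 + 5.5pb, so pb = 1034/29.
Sellers receive ps = 1034/29 + 4 = 1150/29; q' = 343 − 9·(1034/29) = 641/29.
ΔCS = ½(245/29 + 641/29)(1078/29 − 1034/29) = 19492/841; ΔPS = ½(245/29 + 641/29)(1150/29 − 1078/29) = 31896/841.
Government spending = 4 × 641/29 = 2564/29.
Net change = 19492/841 + 31896/841 − 2564/29 = -792/29. The loss equals the DWL triangle ½·4·396/29.

Net change in total surplus = -792/29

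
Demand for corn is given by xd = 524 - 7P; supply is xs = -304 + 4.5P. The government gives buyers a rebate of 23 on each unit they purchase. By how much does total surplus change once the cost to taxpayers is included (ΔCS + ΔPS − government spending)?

Pre-subsidy: 524 - 7P = -304 + 4.5P gives P* = 72, x* = 20.
With the rebate, buyers effectively pay Pb = Ps − 23, where Ps is the price sellers receive.
Demand in terms of Ps becomes xd = 524 − 7(Ps − 23) = 685 - 7Ps. Setting this equal to supply: 685 - 7Ps = -304 + 4.5Ps, so Ps = 86.
Buyers pay Pb = 86 − 23 = 63; x' = -304 + 4.5·86 = 83.
ΔCS = ½(20 + 83)(72 − 63) = 463.5; ΔPS = ½(20 + 83)(86 − 72) = 721.
Government spending = 23 × 83 = 1909.
Net change = 463.5 + 721 − 1909 = -724.5. The loss equals the DWL triangle ½·23·63.

Net change in total surplus = -724.5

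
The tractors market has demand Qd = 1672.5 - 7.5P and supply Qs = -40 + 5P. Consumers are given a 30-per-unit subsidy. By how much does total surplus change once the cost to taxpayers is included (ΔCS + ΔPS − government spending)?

Net change in total surplus = -1350

Pre-subsidy: 1672.5 - 7.5P = -40 + 5P gives P* = 137, Q* = 645.
With the rebate, buyers effectively pay Pb = Ps − 30, where Ps is the price sellers receive.
Demand in terms of Ps becomes Qd = 1672.5 − 7.5(Ps − 30) = 1897.5 - 7.5Ps. Setting this equal to supply: 1897.5 - 7.5Ps = -40 + 5Ps, so Ps = 155.
Buyers pay Pb = 155 − 30 = 125; Q' = -40 + 5·155 = 735.
ΔCS = ½(645 + 735)(137 − 125) = 8280; ΔPS = ½(645 + 735)(155 − 137) = 12420.
Government spending = 30 × 735 = 22050.
Net change = 8280 + 12420 − 22050 = -1350. The loss equals the DWL triangle ½·30·90.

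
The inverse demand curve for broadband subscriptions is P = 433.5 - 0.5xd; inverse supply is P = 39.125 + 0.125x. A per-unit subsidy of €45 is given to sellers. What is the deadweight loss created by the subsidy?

Deadweight loss = €1620

Pre-subsidy: 433.5 - 0.5x = 39.125 + 0.125x gives x* = 631 and P* = 118.
With the subsidy, sellers receive Ps = Pb + 45 for each unit, where Pb is the price buyers pay.
On the curves, Pb = 433.5 - 0.5x and Ps = 39.125 + 0.125x; the wedge Ps − Pb = 45 gives 39.125 + 0.125x − (433.5 - 0.5x) = 45, so x' = 703.
Then Pb = 433.5 − 0.5·703 = 82 and Ps = 39.125 + 0.125·703 = 127.
The subsidy expands output by 703 − 631 = 72 past the efficient level; on those units the gap between marginal cost and willingness to pay runs from 0 up to 45.
DWL = ½ × 45 × 72 = 1620.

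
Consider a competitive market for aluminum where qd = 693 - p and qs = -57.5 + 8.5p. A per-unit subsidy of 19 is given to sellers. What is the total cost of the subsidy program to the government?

Pre-subsidy: 693 - p = -57.5 + 8.5p gives p* = 79, q* = 614.
With the subsidy, sellers receive ps = pb + 19 for each unit, where pb is the price buyers pay.
Supply in terms of pb becomes qs = -57.5 + 8.5(pb + 19) = 104 + 8.5pb. Setting this equal to demand: 693 - pb = 104 + 8.5pb, so pb = 62.
Sellers receive ps = 62 + 19 = 81; q' = 693 − 1·62 = 631.
Government outlay = subsidy × quantity = 19 × 631 = 11989.

Government cost = 11989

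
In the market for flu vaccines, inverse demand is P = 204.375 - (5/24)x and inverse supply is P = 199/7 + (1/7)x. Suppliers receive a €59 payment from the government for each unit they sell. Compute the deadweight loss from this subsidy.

Pre-subsidy: 204.375 - (5/24)x = 199/7 + (1/7)x gives x* = 501 and P* = 100.
With the subsidy, sellers receive Ps = Pb + 59 for each unit, where Pb is the price buyers pay.
On the curves, Pb = 204.375 - (5/24)x and Ps = 199/7 + (1/7)x; the wedge Ps − Pb = 59 gives 199/7 + (1/7)x − (204.375 - (5/24)x) = 59, so x' = 669.
Then Pb = 204.375 − (5/24)·669 = 65 and Ps = 199/7 + (1/7)·669 = 124.
The subsidy expands output by 669 − 501 = 168 past the efficient level; on those units the gap between marginal cost and willingness to pay runs from 0 up to 59.
DWL = ½ × 59 × 168 = 4956.

Deadweight loss = €4956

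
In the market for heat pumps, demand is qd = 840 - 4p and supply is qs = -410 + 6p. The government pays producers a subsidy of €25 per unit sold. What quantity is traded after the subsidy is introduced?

q' = 400

Pre-subsidy: 840 - 4p = -410 + 6p gives p* = 125, q* = 340.
With the subsidy, sellers receive ps = pb + 25 for each unit, where pb is the price buyers pay.
Supply in terms of pb becomes qs = -410 + 6(pb + 25) = -260 + 6pb. Setting this equal to demand: 840 - 4pb = -260 + 6pb, so pb = 110.
Sellers receive ps = 110 + 25 = 135; q' = 840 − 4·110 = 400.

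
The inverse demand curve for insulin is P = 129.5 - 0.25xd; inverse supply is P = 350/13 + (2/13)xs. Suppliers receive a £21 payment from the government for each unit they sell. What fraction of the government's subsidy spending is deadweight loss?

Pre-subsidy: 129.5 - 0.25x = 350/13 + (2/13)x gives x* = 254 and P* = 66.
With the subsidy, sellers receive Ps = Pb + 21 for each unit, where Pb is the price buyers pay.
On the curves, Pb = 129.5 - 0.25x and Ps = 350/13 + (2/13)x; the wedge Ps − Pb = 21 gives 350/13 + (2/13)x − (129.5 - 0.25x) = 21, so x' = 306.
Then Pb = 129.5 − 0.25·306 = 53 and Ps = 350/13 + (2/13)·306 = 74.
ΔCS = ½(254 + 306)(66 − 53) = 3640; ΔPS = ½(254 + 306)(74 − 66) = 2240.
Government spending = 21 × 306 = 6426.
DWL = ½ × 21 × (306 − 254) = 546; fraction = 546 / 6426 = 13/153.

DWL / government spending = 13/153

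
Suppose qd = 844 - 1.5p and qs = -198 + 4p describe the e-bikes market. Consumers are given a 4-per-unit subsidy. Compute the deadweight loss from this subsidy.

Pre-subsidy: 844 - 1.5p = -198 + 4p gives p* = 2084/11, q* = 6158/11.
With the rebate, buyers effectively pay pb = ps − 4, where ps is the price sellers receive.
Demand in terms of ps becomes qd = 844 − 1.5(ps − 4) = 850 - 1.5ps. Setting this equal to supply: 850 - 1.5ps = -198 + 4ps, so ps = 2096/11.
Buyers pay pb = 2096/11 − 4 = 2052/11; q' = -198 + 4·(2096/11) = 6206/11.
The subsidy expands output by 6206/11 − 6158/11 = 48/11 past the efficient level; on those units the gap between marginal cost and willingness to pay runs from 0 up to 4.
DWL = ½ × 4 × 48/11 = 96/11.

Deadweight loss = 96/11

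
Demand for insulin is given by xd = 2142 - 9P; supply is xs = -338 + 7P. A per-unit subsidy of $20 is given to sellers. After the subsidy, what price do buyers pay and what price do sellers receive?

Pre-subsidy: 2142 - 9P = -338 + 7P gives P* = 155, x* = 747.
With the subsidy, sellers receive Ps = Pb + 20 for each unit, where Pb is the price buyers pay.
Supply in terms of Pb becomes xs = -338 + 7(Pb + 20) = -198 + 7Pb. Setting this equal to demand: 2142 - 9Pb = -198 + 7Pb, so Pb = 146.25.
Sellers receive Ps = 146.25 + 20 = 166.25; x' = 2142 − 9·146.25 = 825.75.

Buyers pay $146.25; sellers receive $166.25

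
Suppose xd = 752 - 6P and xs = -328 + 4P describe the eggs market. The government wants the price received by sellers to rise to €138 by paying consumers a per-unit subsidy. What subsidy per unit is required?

At a seller price of 138, quantity supplied is -328 + 4·138 = 224.
Buyers absorb 224 only when they pay Pb with 752 − 6·Pb = 224, i.e. Pb = 88.
s = Ps − Pb = 138 − 88 = 50.

Required subsidy s = €50 per unit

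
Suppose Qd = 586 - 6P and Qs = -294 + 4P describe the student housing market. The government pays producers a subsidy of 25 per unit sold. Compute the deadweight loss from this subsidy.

Deadweight loss = 750

Pre-subsidy: 586 - 6P = -294 + 4P gives P* = 88, Q* = 58.
With the subsidy, sellers receive Ps = Pb + 25 for each unit, where Pb is the price buyers pay.
Supply in terms of Pb becomes Qs = -294 + 4(Pb + 25) = -194 + 4Pb. Setting this equal to demand: 586 - 6Pb = -194 + 4Pb, so Pb = 78.
Sellers receive Ps = 78 + 25 = 103; Q' = 586 − 6·78 = 118.
The subsidy expands output by 118 − 58 = 60 past the efficient level; on those units the gap between marginal cost and willingness to pay runs from 0 up to 25.
DWL = ½ × 25 × 60 = 750.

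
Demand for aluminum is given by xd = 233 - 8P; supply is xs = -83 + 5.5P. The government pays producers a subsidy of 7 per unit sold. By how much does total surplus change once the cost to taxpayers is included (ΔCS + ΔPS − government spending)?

Pre-subsidy: 233 - 8P = -83 + 5.5P gives P* = 632/27, x* = 1235/27.
With the subsidy, sellers receive Ps = Pb + 7 for each unit, where Pb is the price buyers pay.
Supply in terms of Pb becomes xs = -83 + 5.5(Pb + 7) = -44.5 + 5.5Pb. Setting this equal to demand: 233 - 8Pb = -44.5 + 5.5Pb, so Pb = 185/9.
Sellers receive Ps = 185/9 + 7 = 248/9; x' = 233 − 8·(185/9) = 617/9.
ΔCS = ½(1235/27 + 617/9)(632/27 − 185/9) = 118811/729; ΔPS = ½(1235/27 + 617/9)(248/9 − 632/27) = 172816/729.
Government spending = 7 × 617/9 = 4319/9.
Net change = 118811/729 + 172816/729 − 4319/9 = -2156/27. The loss equals the DWL triangle ½·7·616/27.

Net change in total surplus = -2156/27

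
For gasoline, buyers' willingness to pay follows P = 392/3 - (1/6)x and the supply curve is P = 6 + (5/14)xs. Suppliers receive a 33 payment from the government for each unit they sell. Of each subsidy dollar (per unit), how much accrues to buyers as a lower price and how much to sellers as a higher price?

Buyers gain 10.5 per unit; sellers gain 22.5 per unit

Pre-subsidy: 392/3 - (1/6)x = 6 + (5/14)x gives x* = 238 and P* = 91.
With the subsidy, sellers receive Ps = Pb + 33 for each unit, where Pb is the price buyers pay.
On the curves, Pb = 392/3 - (1/6)x and Ps = 6 + (5/14)x; the wedge Ps − Pb = 33 gives 6 + (5/14)x − (392/3 - (1/6)x) = 33, so x' = 301.
Then Pb = 392/3 − (1/6)·301 = 80.5 and Ps = 6 + (5/14)·301 = 113.5.
Buyers' price falls by P* − Pb = 91 − 80.5 = 10.5; sellers' price rises by Ps − P* = 113.5 − 91 = 22.5.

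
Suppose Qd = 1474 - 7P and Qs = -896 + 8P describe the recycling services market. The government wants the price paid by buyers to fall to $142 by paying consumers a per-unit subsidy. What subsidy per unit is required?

Required subsidy s = $30 per unit

At a buyer price of 142, quantity demanded is 1474 − 7·142 = 480.
Sellers supply 480 only when they receive Ps with -896 + 8·Ps = 480, i.e. Ps = 172.
s = Ps − Pb = 172 − 142 = 30.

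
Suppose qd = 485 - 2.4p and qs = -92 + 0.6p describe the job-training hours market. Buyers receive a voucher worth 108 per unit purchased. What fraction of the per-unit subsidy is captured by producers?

Producer share = 0.8

Pre-subsidy: 485 - 2.4p = -92 + 0.6p gives p* = 577/3, q* = 23.4.
With the rebate, buyers effectively pay pb = ps − 108, where ps is the price sellers receive.
Demand in terms of ps becomes qd = 485 − 2.4(ps − 108) = 744.2 - 2.4ps. Setting this equal to supply: 744.2 - 2.4ps = -92 + 0.6ps, so ps = 4181/15.
Buyers pay pb = 4181/15 − 108 = 2561/15; q' = -92 + 0.6·(4181/15) = 75.24.
Buyers' price falls by p* − pb = 577/3 − 2561/15 = 21.6; sellers' price rises by ps − p* = 4181/15 − 577/3 = 86.4.
So producers capture 86.4/108 = 0.8 of each unit of subsidy.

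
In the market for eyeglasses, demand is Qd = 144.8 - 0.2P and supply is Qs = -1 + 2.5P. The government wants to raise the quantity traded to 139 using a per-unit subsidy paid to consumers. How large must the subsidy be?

At Q = 139, invert demand for the buyer price: Pb = (144.8 − 139)/0.2 = 29; invert supply for the seller price: Ps = (139 − (-1))/2.5 = 56.
The subsidy must fill the gap: s = Ps − Pb = 56 − 29 = 27.

Required subsidy s = 27 per unit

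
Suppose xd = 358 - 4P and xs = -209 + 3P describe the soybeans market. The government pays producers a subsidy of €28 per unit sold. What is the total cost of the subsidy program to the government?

Pre-subsidy: 358 - 4P = -209 + 3P gives P* = 81, x* = 34.
With the subsidy, sellers receive Ps = Pb + 28 for each unit, where Pb is the price buyers pay.
Supply in terms of Pb becomes xs = -209 + 3(Pb + 28) = -125 + 3Pb. Setting this equal to demand: 358 - 4Pb = -125 + 3Pb, so Pb = 69.
Sellers receive Ps = 69 + 28 = 97; x' = 358 − 4·69 = 82.
Government outlay = subsidy × quantity = 28 × 82 = 2296.

Government cost = €2296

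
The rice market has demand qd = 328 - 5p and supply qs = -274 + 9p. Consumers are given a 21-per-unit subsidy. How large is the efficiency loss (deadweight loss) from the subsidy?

Deadweight loss = 708.75

Pre-subsidy: 328 - 5p = -274 + 9p gives p* = 43, q* = 113.
With the rebate, buyers effectively pay pb = ps − 21, where ps is the price sellers receive.
Demand in terms of ps becomes qd = 328 − 5(ps − 21) = 433 - 5ps. Setting this equal to supply: 433 - 5ps = -274 + 9ps, so ps = 50.5.
Buyers pay pb = 50.5 − 21 = 29.5; q' = -274 + 9·50.5 = 180.5.
The subsidy expands output by 180.5 − 113 = 67.5 past the efficient level; on those units the gap between marginal cost and willingness to pay runs from 0 up to 21.
DWL = ½ × 21 × 67.5 = 708.75.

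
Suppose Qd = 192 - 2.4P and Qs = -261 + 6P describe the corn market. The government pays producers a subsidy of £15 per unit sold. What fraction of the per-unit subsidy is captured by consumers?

Pre-subsidy: 192 - 2.4P = -261 + 6P gives P* = 755/14, Q* = 438/7.
With the subsidy, sellers receive Ps = Pb + 15 for each unit, where Pb is the price buyers pay.
Supply in terms of Pb becomes Qs = -261 + 6(Pb + 15) = -171 + 6Pb. Setting this equal to demand: 192 - 2.4Pb = -171 + 6Pb, so Pb = 605/14.
Sellers receive Ps = 605/14 + 15 = 815/14; Q' = 192 − 2.4·(605/14) = 618/7.
Buyers' price falls by P* − Pb = 755/14 − 605/14 = 75/7; sellers' price rises by Ps − P* = 815/14 − 755/14 = 30/7.
So consumers capture (75/7)/15 = 5/7 of each unit of subsidy.

Consumer share = 5/7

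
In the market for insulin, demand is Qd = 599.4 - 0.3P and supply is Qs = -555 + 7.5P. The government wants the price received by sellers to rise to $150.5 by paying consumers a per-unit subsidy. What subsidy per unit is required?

At a seller price of 150.5, quantity supplied is -555 + 7.5·150.5 = 573.75.
Buyers absorb 573.75 only when they pay Pb with 599.4 − 0.3·Pb = 573.75, i.e. Pb = 85.5.
s = Ps − Pb = 150.5 − 85.5 = 65.

Required subsidy s = $65 per unit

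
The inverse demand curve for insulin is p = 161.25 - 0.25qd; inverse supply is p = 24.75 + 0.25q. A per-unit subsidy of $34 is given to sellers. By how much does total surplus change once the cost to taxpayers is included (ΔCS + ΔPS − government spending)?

Net change in total surplus = -$1156

Pre-subsidy: 161.25 - 0.25q = 24.75 + 0.25q gives q* = 273 and p* = 93.
With the subsidy, sellers receive ps = pb + 34 for each unit, where pb is the price buyers pay.
On the curves, pb = 161.25 - 0.25q and ps = 24.75 + 0.25q; the wedge ps − pb = 34 gives 24.75 + 0.25q − (161.25 - 0.25q) = 34, so q' = 341.
Then pb = 161.25 − 0.25·341 = 76 and ps = 24.75 + 0.25·341 = 110.
ΔCS = ½(273 + 341)(93 − 76) = 5219; ΔPS = ½(273 + 341)(110 − 93) = 5219.
Government spending = 34 × 341 = 11594.
Net change = 5219 + 5219 − 11594 = -1156. The loss equals the DWL triangle ½·34·68.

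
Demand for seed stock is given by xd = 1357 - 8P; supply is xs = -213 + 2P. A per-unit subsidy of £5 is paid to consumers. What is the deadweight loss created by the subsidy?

Pre-subsidy: 1357 - 8P = -213 + 2P gives P* = 157, x* = 101.
With the rebate, buyers effectively pay Pb = Ps − 5, where Ps is the price sellers receive.
Demand in terms of Ps becomes xd = 1357 − 8(Ps − 5) = 1397 - 8Ps. Setting this equal to supply: 1397 - 8Ps = -213 + 2Ps, so Ps = 161.
Buyers pay Pb = 161 − 5 = 156; x' = -213 + 2·161 = 109.
The subsidy expands output by 109 − 101 = 8 past the efficient level; on those units the gap between marginal cost and willingness to pay runs from 0 up to 5.
DWL = ½ × 5 × 8 = 20.

Deadweight loss = £20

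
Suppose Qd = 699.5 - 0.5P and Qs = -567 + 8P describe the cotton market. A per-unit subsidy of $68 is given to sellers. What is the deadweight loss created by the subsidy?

Deadweight loss = $1088

Pre-subsidy: 699.5 - 0.5P = -567 + 8P gives P* = 149, Q* = 625.
With the subsidy, sellers receive Ps = Pb + 68 for each unit, where Pb is the price buyers pay.
Supply in terms of Pb becomes Qs = -567 + 8(Pb + 68) = -23 + 8Pb. Setting this equal to demand: 699.5 - 0.5Pb = -23 + 8Pb, so Pb = 85.
Sellers receive Ps = 85 + 68 = 153; Q' = 699.5 − 0.5·85 = 657.
The subsidy expands output by 657 − 625 = 32 past the efficient level; on those units the gap between marginal cost and willingness to pay runs from 0 up to 68.
DWL = ½ × 68 × 32 = 1088.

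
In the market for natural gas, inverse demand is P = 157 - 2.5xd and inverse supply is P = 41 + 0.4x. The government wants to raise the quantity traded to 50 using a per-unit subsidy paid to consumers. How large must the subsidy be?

At x = 50, from the demand curve buyers pay Pb = 157 − 2.5·50 = 32; from the supply curve sellers need Ps = 41 + 0.4·50 = 61.
The subsidy must fill the gap: s = Ps − Pb = 61 − 32 = 29.

Required subsidy s = 29 per unit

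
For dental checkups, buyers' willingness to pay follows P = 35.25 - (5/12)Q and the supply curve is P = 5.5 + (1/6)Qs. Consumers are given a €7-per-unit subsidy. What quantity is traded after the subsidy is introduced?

Pre-subsidy: 35.25 - (5/12)Q = 5.5 + (1/6)Q gives Q* = 51 and P* = 14.
With the rebate, buyers effectively pay Pb = Ps − 7, where Ps is the price sellers receive.
On the curves, Pb = 35.25 - (5/12)Q and Ps = 5.5 + (1/6)Q; the wedge Ps − Pb = 7 gives 5.5 + (1/6)Q − (35.25 - (5/12)Q) = 7, so Q' = 63.
Then Pb = 35.25 − (5/12)·63 = 9 and Ps = 5.5 + (1/6)·63 = 16.

Q' = 63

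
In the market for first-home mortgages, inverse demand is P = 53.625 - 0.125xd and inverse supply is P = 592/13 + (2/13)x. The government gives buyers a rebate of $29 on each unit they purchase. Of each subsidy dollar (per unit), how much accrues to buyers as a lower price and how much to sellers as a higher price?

Pre-subsidy: 53.625 - 0.125x = 592/13 + (2/13)x gives x* = 29 and P* = 50.
With the rebate, buyers effectively pay Pb = Ps − 29, where Ps is the price sellers receive.
On the curves, Pb = 53.625 - 0.125x and Ps = 592/13 + (2/13)x; the wedge Ps − Pb = 29 gives 592/13 + (2/13)x − (53.625 - 0.125x) = 29, so x' = 133.
Then Pb = 53.625 − 0.125·133 = 37 and Ps = 592/13 + (2/13)·133 = 66.
Buyers' price falls by P* − Pb = 50 − 37 = 13; sellers' price rises by Ps − P* = 66 − 50 = 16.

Buyers gain $13 per unit; sellers gain $16 per unit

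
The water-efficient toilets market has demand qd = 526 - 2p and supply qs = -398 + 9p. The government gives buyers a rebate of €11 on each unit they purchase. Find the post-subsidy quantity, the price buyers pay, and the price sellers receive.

q' = 376; buyers pay €75; sellers receive €86

Pre-subsidy: 526 - 2p = -398 + 9p gives p* = 84, q* = 358.
With the rebate, buyers effectively pay pb = ps − 11, where ps is the price sellers receive.
Demand in terms of ps becomes qd = 526 − 2(ps − 11) = 548 - 2ps. Setting this equal to supply: 548 - 2ps = -398 + 9ps, so ps = 86.
Buyers pay pb = 86 − 11 = 75; q' = -398 + 9·86 = 376.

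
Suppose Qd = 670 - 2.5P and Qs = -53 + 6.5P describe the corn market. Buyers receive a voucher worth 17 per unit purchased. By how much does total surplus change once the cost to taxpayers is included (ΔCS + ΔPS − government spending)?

Pre-subsidy: 670 - 2.5P = -53 + 6.5P gives P* = 241/3, Q* = 2815/6.
With the rebate, buyers effectively pay Pb = Ps − 17, where Ps is the price sellers receive.
Demand in terms of Ps becomes Qd = 670 − 2.5(Ps − 17) = 712.5 - 2.5Ps. Setting this equal to supply: 712.5 - 2.5Ps = -53 + 6.5Ps, so Ps = 1531/18.
Buyers pay Pb = 1531/18 − 17 = 1225/18; Q' = -53 + 6.5·(1531/18) = 17995/36.
ΔCS = ½(2815/6 + 17995/36)(241/3 − 1225/18) = 7709585/1296; ΔPS = ½(2815/6 + 17995/36)(1531/18 − 241/3) = 2965225/1296.
Government spending = 17 × 17995/36 = 305915/36.
Net change = 7709585/1296 + 2965225/1296 − 305915/36 = -18785/72. The loss equals the DWL triangle ½·17·1105/36.

Net change in total surplus = -18785/72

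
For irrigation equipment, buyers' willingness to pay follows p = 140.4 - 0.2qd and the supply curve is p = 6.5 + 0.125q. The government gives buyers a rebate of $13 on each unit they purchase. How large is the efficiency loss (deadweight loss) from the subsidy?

Pre-subsidy: 140.4 - 0.2q = 6.5 + 0.125q gives q* = 412 and p* = 58.
With the rebate, buyers effectively pay pb = ps − 13, where ps is the price sellers receive.
On the curves, pb = 140.4 - 0.2q and ps = 6.5 + 0.125q; the wedge ps − pb = 13 gives 6.5 + 0.125q − (140.4 - 0.2q) = 13, so q' = 452.
Then pb = 140.4 − 0.2·452 = 50 and ps = 6.5 + 0.125·452 = 63.
The subsidy expands output by 452 − 412 = 40 past the efficient level; on those units the gap between marginal cost and willingness to pay runs from 0 up to 13.
DWL = ½ × 13 × 40 = 260.

Deadweight loss = $260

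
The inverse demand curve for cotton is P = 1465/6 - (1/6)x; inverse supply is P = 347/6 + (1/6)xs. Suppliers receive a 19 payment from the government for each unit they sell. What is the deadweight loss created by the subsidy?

Deadweight loss = 541.5

Pre-subsidy: 1465/6 - (1/6)x = 347/6 + (1/6)x gives x* = 559 and P* = 151.
With the subsidy, sellers receive Ps = Pb + 19 for each unit, where Pb is the price buyers pay.
On the curves, Pb = 1465/6 - (1/6)x and Ps = 347/6 + (1/6)x; the wedge Ps − Pb = 19 gives 347/6 + (1/6)x − (1465/6 - (1/6)x) = 19, so x' = 616.
Then Pb = 1465/6 − (1/6)·616 = 141.5 and Ps = 347/6 + (1/6)·616 = 160.5.
The subsidy expands output by 616 − 559 = 57 past the efficient level; on those units the gap between marginal cost and willingness to pay runs from 0 up to 19.
DWL = ½ × 19 × 57 = 541.5.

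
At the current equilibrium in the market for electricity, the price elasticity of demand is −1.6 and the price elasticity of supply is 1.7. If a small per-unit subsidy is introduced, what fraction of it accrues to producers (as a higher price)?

For a small subsidy around the equilibrium, the benefit split depends on the relative slopes, which at a point are proportional to the elasticities.
Buyer share = εs/(εs + |εd|) = 1.7/(1.7 + 1.6) = 17/33; seller share = |εd|/(εs + |εd|) = 16/33.
So producers capture 16/33 of the subsidy.

Producer share = 16/33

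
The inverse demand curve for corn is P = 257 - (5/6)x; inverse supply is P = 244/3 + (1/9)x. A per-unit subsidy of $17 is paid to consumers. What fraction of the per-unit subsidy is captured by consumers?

Pre-subsidy: 257 - (5/6)x = 244/3 + (1/9)x gives x* = 186 and P* = 102.
With the rebate, buyers effectively pay Pb = Ps − 17, where Ps is the price sellers receive.
On the curves, Pb = 257 - (5/6)x and Ps = 244/3 + (1/9)x; the wedge Ps − Pb = 17 gives 244/3 + (1/9)x − (257 - (5/6)x) = 17, so x' = 204.
Then Pb = 257 − (5/6)·204 = 87 and Ps = 244/3 + (1/9)·204 = 104.
Buyers' price falls by P* − Pb = 102 − 87 = 15; sellers' price rises by Ps − P* = 104 − 102 = 2.
So consumers capture 15/17 = 15/17 of each unit of subsidy.

Consumer share = 15/17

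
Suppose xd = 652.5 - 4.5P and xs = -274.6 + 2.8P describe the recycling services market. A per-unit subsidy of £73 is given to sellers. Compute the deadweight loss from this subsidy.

Pre-subsidy: 652.5 - 4.5P = -274.6 + 2.8P gives P* = 127, x* = 81.
With the subsidy, sellers receive Ps = Pb + 73 for each unit, where Pb is the price buyers pay.
Supply in terms of Pb becomes xs = -274.6 + 2.8(Pb + 73) = -70.2 + 2.8Pb. Setting this equal to demand: 652.5 - 4.5Pb = -70.2 + 2.8Pb, so Pb = 99.
Sellers receive Ps = 99 + 73 = 172; x' = 652.5 − 4.5·99 = 207.
The subsidy expands output by 207 − 81 = 126 past the efficient level; on those units the gap between marginal cost and willingness to pay runs from 0 up to 73.
DWL = ½ × 73 × 126 = 4599.

Deadweight loss = £4599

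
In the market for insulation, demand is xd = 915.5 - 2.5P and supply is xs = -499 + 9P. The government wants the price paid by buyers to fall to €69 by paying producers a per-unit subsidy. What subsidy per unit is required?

At a buyer price of 69, quantity demanded is 915.5 − 2.5·69 = 743.
Sellers supply 743 only when they receive Ps with -499 + 9·Ps = 743, i.e. Ps = 138.
s = Ps − Pb = 138 − 69 = 69.

Required subsidy s = €69 per unit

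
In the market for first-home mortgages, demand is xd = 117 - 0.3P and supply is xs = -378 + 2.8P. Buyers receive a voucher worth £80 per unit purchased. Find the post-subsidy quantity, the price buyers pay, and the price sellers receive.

Pre-subsidy: 117 - 0.3P = -378 + 2.8P gives P* = 4950/31, x* = 2142/31.
With the rebate, buyers effectively pay Pb = Ps − 80, where Ps is the price sellers receive.
Demand in terms of Ps becomes xd = 117 − 0.3(Ps − 80) = 141 - 0.3Ps. Setting this equal to supply: 141 - 0.3Ps = -378 + 2.8Ps, so Ps = 5190/31.
Buyers pay Pb = 5190/31 − 80 = 2710/31; x' = -378 + 2.8·(5190/31) = 2814/31.

x' = 2814/31; buyers pay 2710/31; sellers receive 5190/31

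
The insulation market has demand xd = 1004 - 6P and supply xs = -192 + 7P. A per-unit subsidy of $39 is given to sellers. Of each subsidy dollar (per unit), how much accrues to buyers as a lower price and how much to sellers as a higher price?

Buyers gain $21 per unit; sellers gain $18 per unit

Pre-subsidy: 1004 - 6P = -192 + 7P gives P* = 92, x* = 452.
With the subsidy, sellers receive Ps = Pb + 39 for each unit, where Pb is the price buyers pay.
Supply in terms of Pb becomes xs = -192 + 7(Pb + 39) = 81 + 7Pb. Setting this equal to demand: 1004 - 6Pb = 81 + 7Pb, so Pb = 71.
Sellers receive Ps = 71 + 39 = 110; x' = 1004 − 6·71 = 578.
Buyers' price falls by P* − Pb = 92 − 71 = 21; sellers' price rises by Ps − P* = 110 − 92 = 18.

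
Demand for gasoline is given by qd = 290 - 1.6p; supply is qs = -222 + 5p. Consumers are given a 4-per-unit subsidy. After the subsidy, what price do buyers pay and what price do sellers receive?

Pre-subsidy: 290 - 1.6p = -222 + 5p gives p* = 2560/33, q* = 5474/33.
With the rebate, buyers effectively pay pb = ps − 4, where ps is the price sellers receive.
Demand in terms of ps becomes qd = 290 − 1.6(ps − 4) = 296.4 - 1.6ps. Setting this equal to supply: 296.4 - 1.6ps = -222 + 5ps, so ps = 864/11.
Buyers pay pb = 864/11 − 4 = 820/11; q' = -222 + 5·(864/11) = 1878/11.

Buyers pay 820/11; sellers receive 864/11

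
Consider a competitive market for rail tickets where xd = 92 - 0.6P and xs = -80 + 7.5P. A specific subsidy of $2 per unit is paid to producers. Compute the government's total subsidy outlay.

Pre-subsidy: 92 - 0.6P = -80 + 7.5P gives P* = 1720/81, x* = 2140/27.
With the subsidy, sellers receive Ps = Pb + 2 for each unit, where Pb is the price buyers pay.
Supply in terms of Pb becomes xs = -80 + 7.5(Pb + 2) = -65 + 7.5Pb. Setting this equal to demand: 92 - 0.6Pb = -65 + 7.5Pb, so Pb = 1570/81.
Sellers receive Ps = 1570/81 + 2 = 1732/81; x' = 92 − 0.6·(1570/81) = 2170/27.
Government outlay = subsidy × quantity = 2 × 2170/27 = 4340/27.

Government cost = 4340/27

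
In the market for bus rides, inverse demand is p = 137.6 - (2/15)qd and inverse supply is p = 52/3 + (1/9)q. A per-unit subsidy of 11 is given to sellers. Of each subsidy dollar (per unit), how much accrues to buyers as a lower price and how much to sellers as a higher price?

Pre-subsidy: 137.6 - (2/15)q = 52/3 + (1/9)q gives q* = 492 and p* = 72.
With the subsidy, sellers receive ps = pb + 11 for each unit, where pb is the price buyers pay.
On the curves, pb = 137.6 - (2/15)q and ps = 52/3 + (1/9)q; the wedge ps − pb = 11 gives 52/3 + (1/9)q − (137.6 - (2/15)q) = 11, so q' = 537.
Then pb = 137.6 − (2/15)·537 = 66 and ps = 52/3 + (1/9)·537 = 77.
Buyers' price falls by p* − pb = 72 − 66 = 6; sellers' price rises by ps − p* = 77 − 72 = 5.

Buyers gain 6 per unit; sellers gain 5 per unit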